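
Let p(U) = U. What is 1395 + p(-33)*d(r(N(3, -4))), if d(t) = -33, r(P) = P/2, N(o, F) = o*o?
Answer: 2484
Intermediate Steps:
N(o, F) = o²
r(P) = P/2 (r(P) = P*(½) = P/2)
1395 + p(-33)*d(r(N(3, -4))) = 1395 - 33*(-33) = 1395 + 1089 = 2484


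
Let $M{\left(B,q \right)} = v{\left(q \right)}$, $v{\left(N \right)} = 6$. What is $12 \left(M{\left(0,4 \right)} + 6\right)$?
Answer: $144$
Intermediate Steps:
$M{\left(B,q \right)} = 6$
$12 \left(M{\left(0,4 \right)} + 6\right) = 12 \left(6 + 6\right) = 12 \cdot 12 = 144$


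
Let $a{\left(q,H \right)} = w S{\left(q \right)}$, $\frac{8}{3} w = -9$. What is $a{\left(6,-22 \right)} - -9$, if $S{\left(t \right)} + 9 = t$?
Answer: $\frac{153}{8} \approx 19.125$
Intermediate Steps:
$w = - \frac{27}{8}$ ($w = \frac{3}{8} \left(-9\right) = - \frac{27}{8} \approx -3.375$)
$S{\left(t \right)} = -9 + t$
$a{\left(q,H \right)} = \frac{243}{8} - \frac{27 q}{8}$ ($a{\left(q,H \right)} = - \frac{27 \left(-9 + q\right)}{8} = \frac{243}{8} - \frac{27 q}{8}$)
$a{\left(6,-22 \right)} - -9 = \left(\frac{243}{8} - \frac{81}{4}\right) - -9 = \left(\frac{243}{8} - \frac{81}{4}\right) + 9 = \frac{81}{8} + 9 = \frac{153}{8}$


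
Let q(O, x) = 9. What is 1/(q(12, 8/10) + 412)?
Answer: 1/421 ≈ 0.0023753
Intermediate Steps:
1/(q(12, 8/10) + 412) = 1/(9 + 412) = 1/421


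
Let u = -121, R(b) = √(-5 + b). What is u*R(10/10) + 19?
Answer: 19 - 242*I ≈ 19.0 - 242.0*I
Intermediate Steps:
u*R(10/10) + 19 = -121*√(-5 + 10/10) + 19 = -121*√(-5 + 10*(⅒)) + 19 = -121*√(-5 + 1) + 19 = -242*I + 19 = 19 - 242*I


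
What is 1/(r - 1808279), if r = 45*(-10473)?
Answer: -1/2279564 ≈ -4.3868e-7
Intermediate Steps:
r = -471285
1/(r - 1808279) = 1/(-471285 - 1808279) = 1/(-2279564) = -1/2279564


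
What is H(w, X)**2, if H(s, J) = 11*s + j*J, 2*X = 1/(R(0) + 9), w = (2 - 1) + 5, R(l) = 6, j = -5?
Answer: 156025/36 ≈ 4334.0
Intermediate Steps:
w = 6 (w = 1 + 5 = 6)
X = 1/30 (X = 1/(2*(6 + 9)) = (1/2)/15 = (1/2)*(1/15) = 1/30 ≈ 0.033333)
H(s, J) = -5*J + 11*s (H(s, J) = 11*s - 5*J = -5*J + 11*s)
H(w, X)**2 = (-5*1/30 + 11*6)**2 = (-1/6 + 66)**2 = (395/6)**2 = 156025/36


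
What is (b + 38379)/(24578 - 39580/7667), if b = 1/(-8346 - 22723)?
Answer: 653007782075/418099851591 ≈ 1.5618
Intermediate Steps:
b = -1/31069 (b = 1/(-31069) = -1/31069 ≈ -3.2186e-5)
(b + 38379)/(24578 - 39580/7667) = (-1/31069 + 38379)/(24578 - 39580/7667) = 1192397150/(31069*(24578 - 39580*1/7667)) = 1192397150/(31069*(24578 - 39580/7667)) = 1192397150/(31069*(188399946/7667)) = (1192397150/31069)*(7667/188399946) = 653007782075/418099851591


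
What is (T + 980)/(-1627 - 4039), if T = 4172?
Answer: -2576/2833 ≈ -0.90928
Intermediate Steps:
(T + 980)/(-1627 - 4039) = (4172 + 980)/(-1627 - 4039) = 5152/(-5666) = 5152*(-1/5666) = -2576/2833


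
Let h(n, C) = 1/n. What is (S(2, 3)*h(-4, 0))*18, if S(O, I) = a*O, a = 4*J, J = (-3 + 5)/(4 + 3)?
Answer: -72/7 ≈ -10.286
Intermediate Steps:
J = 2/7 ≈ 0.28571
a = 8/7 (a = 4*(2/7) = 8/7 ≈ 1.1429)
S(O, I) = 8*O/7
(S(2, 3)*h(-4, 0))*18 = (((8/7)*2)/(-4))*18 = ((16/7)*(-1/4))*18 = -4/7*18 = -72/7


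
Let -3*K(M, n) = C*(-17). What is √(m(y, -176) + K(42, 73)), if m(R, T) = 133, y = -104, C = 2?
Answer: √1299/3 ≈ 12.014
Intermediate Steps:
K(M, n) = 34/3 (K(M, n) = -2*(-17)/3 = -⅓*(-34) = 34/3)
√(m(y, -176) + K(42, 73)) = √(133 + 34/3) = √(433/3) = √1299/3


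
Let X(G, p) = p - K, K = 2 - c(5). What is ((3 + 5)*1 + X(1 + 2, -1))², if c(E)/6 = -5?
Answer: 625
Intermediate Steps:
c(E) = -30 (c(E) = 6*(-5) = -30)
K = 32 (K = 2 - 1*(-30) = 2 + 30 = 32)
X(G, p) = -32 + p (X(G, p) = p - 1*32 = p - 32 = -32 + p)
((3 + 5)*1 + X(1 + 2, -1))² = ((3 + 5)*1 + (-32 - 1))² = (8*1 - 33)² = (8 - 33)² = (-25)² = 625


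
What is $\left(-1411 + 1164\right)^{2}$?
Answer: $61009$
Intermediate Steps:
$\left(-1411 + 1164\right)^{2} = \left(-247\right)^{2} = 61009$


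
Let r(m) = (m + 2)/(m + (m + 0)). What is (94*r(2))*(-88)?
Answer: -8272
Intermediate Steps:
r(m) = (2 + m)/(2*m) (r(m) = (2 + m)/(m + m) = (2 + m)/((2*m)) = (2 + m)*(1/(2*m)) = (2 + m)/(2*m))
(94*r(2))*(-88) = (94*((½)*(2 + 2)/2))*(-88) = (94*((½)*(½)*4))*(-88) = (94*1)*(-88) = 94*(-88) = -8272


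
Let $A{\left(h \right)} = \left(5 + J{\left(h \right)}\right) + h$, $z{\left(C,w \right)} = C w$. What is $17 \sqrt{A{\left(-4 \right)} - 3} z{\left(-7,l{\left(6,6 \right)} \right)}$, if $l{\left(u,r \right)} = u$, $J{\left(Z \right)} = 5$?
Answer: $- 714 \sqrt{3} \approx -1236.7$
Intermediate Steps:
$A{\left(h \right)} = 10 + h$ ($A{\left(h \right)} = \left(5 + 5\right) + h = 10 + h$)
$17 \sqrt{A{\left(-4 \right)} - 3} z{\left(-7,l{\left(6,6 \right)} \right)} = 17 \sqrt{\left(10 - 4\right) - 3} \left(\left(-7\right) 6\right) = 17 \sqrt{6 - 3} \left(-42\right) = 17 \sqrt{3} \left(-42\right) = - 714 \sqrt{3}$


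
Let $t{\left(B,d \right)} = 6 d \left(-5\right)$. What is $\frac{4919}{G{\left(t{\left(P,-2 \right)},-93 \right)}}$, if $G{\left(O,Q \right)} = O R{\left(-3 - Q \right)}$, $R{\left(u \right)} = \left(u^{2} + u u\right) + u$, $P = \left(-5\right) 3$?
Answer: $\frac{4919}{977400} \approx 0.0050327$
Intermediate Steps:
$P = -15$
$R{\left(u \right)} = u + 2 u^{2}$ ($R{\left(u \right)} = \left(u^{2} + u^{2}\right) + u = 2 u^{2} + u = u + 2 u^{2}$)
$t{\left(B,d \right)} = - 30 d$
$G{\left(O,Q \right)} = O \left(-5 - 2 Q\right) \left(-3 - Q\right)$ ($G{\left(O,Q \right)} = O \left(-3 - Q\right) \left(1 + 2 \left(-3 - Q\right)\right) = O \left(-3 - Q\right) \left(1 - \left(6 + 2 Q\right)\right) = O \left(-3 - Q\right) \left(-5 - 2 Q\right) = O \left(-5 - 2 Q\right) \left(-3 - Q\right)$)
$\frac{4919}{G{\left(t{\left(P,-2 \right)},-93 \right)}} = \frac{4919}{\left(-30\right) \left(-2\right) \left(3 - 93\right) \left(5 + 2 \left(-93\right)\right)} = \frac{4919}{60 \left(-90\right) \left(5 - 186\right)} = \frac{4919}{60 \left(-90\right) \left(-181\right)} = \frac{4919}{977400}$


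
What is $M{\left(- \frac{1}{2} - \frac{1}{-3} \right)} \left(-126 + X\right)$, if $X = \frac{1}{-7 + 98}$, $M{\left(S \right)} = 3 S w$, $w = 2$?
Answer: $\frac{11465}{91} \approx 125.99$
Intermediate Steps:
$M{\left(S \right)} = 6 S$ ($M{\left(S \right)} = 3 S 2 = 6 S$)
$X = \frac{1}{91} \approx 0.010989$
$M{\left(- \frac{1}{2} - \frac{1}{-3} \right)} \left(-126 + X\right) = 6 \left(- \frac{1}{2} - \frac{1}{-3}\right) \left(-126 + \frac{1}{91}\right) = 6 \left(\left(-1\right) \frac{1}{2} - - \frac{1}{3}\right) \left(- \frac{11465}{91}\right) = 6 \left(- \frac{1}{2} + \frac{1}{3}\right) \left(- \frac{11465}{91}\right) = 6 \left(- \frac{1}{6}\right) \left(- \frac{11465}{91}\right) = \left(-1\right) \left(- \frac{11465}{91}\right) = \frac{11465}{91}$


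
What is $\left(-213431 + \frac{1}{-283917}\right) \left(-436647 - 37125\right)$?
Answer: $\frac{9569671549642672}{94639} \approx 1.0112 \cdot 10^{11}$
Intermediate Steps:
$\left(-213431 + \frac{1}{-283917}\right) \left(-436647 - 37125\right) = \left(-213431 - \frac{1}{283917}\right) \left(-473772\right) = \left(- \frac{60596689228}{283917}\right) \left(-473772\right) = \frac{9569671549642672}{94639}$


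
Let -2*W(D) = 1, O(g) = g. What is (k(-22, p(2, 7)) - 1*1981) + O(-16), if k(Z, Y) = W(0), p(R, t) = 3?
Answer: -3995/2 ≈ -1997.5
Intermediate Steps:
W(D) = -½ (W(D) = -½*1 = -½)
k(Z, Y) = -½
(k(-22, p(2, 7)) - 1*1981) + O(-16) = (-½ - 1*1981) - 16 = (-½ - 1981) - 16 = -3963/2 - 16 = -3995/2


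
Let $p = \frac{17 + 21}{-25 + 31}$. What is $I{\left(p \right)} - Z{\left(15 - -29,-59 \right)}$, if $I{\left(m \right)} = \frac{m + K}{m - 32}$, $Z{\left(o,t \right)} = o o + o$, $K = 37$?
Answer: $- \frac{152590}{77} \approx -1981.7$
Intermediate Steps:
$Z{\left(o,t \right)} = o + o^{2}$ ($Z{\left(o,t \right)} = o^{2} + o = o + o^{2}$)
$p = \frac{19}{3}$ ($p = \frac{38}{6} = 38 \cdot \frac{1}{6} = \frac{19}{3} \approx 6.3333$)
$I{\left(m \right)} = \frac{37 + m}{-32 + m}$ ($I{\left(m \right)} = \frac{m + 37}{m - 32} = \frac{37 + m}{-32 + m}$)
$I{\left(p \right)} - Z{\left(15 - -29,-59 \right)} = \frac{37 + \frac{19}{3}}{-32 + \frac{19}{3}} - \left(15 - -29\right) \left(1 + \left(15 - -29\right)\right) = \frac{1}{- \frac{77}{3}} \cdot \frac{130}{3} - \left(15 + 29\right) \left(1 + \left(15 + 29\right)\right) = \left(- \frac{3}{77}\right) \frac{130}{3} - 44 \left(1 + 44\right) = - \frac{130}{77} - 44 \cdot 45 = - \frac{130}{77} - 1980 = - \frac{152590}{77}$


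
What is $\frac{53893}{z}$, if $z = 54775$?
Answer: $\frac{7699}{7825} \approx 0.9839$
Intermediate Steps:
$\frac{53893}{z} = \frac{53893}{54775} = 53893 \cdot \frac{1}{54775} = \frac{7699}{7825}$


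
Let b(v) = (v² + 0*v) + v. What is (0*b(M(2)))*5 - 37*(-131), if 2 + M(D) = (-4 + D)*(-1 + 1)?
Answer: 4847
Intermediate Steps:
M(D) = -2 (M(D) = -2 + (-4 + D)*(-1 + 1) = -2 + (-4 + D)*0 = -2 + 0 = -2)
b(v) = v + v² (b(v) = (v² + 0) + v = v² + v = v + v²)
(0*b(M(2)))*5 - 37*(-131) = (0*(-2*(1 - 2)))*5 - 37*(-131) = (0*(-2*(-1)))*5 + 4847 = (0*2)*5 + 4847 = 0*5 + 4847 = 0 + 4847 = 4847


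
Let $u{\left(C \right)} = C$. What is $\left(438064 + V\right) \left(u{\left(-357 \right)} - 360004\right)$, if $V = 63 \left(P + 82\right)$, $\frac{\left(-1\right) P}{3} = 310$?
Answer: $-138609255040$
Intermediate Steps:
$P = -930$ ($P = \left(-3\right) 310 = -930$)
$V = -53424$ ($V = 63 \left(-930 + 82\right) = 63 \left(-848\right) = -53424$)
$\left(438064 + V\right) \left(u{\left(-357 \right)} - 360004\right) = \left(438064 - 53424\right) \left(-357 - 360004\right) = 384640 \left(-360361\right) = -138609255040$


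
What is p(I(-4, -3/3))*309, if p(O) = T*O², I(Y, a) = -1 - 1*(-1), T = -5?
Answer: 0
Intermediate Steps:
I(Y, a) = 0 (I(Y, a) = -1 + 1 = 0)
p(O) = -5*O²
p(I(-4, -3/3))*309 = -5*0²*309 = -5*0*309 = 0*309 = 0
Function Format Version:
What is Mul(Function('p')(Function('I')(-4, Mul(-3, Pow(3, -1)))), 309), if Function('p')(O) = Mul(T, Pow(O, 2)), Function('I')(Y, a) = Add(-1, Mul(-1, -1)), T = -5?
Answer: 0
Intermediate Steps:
Function('I')(Y, a) = 0 (Function('I')(Y, a) = Add(-1, 1) = 0)
Function('p')(O) = Mul(-5, Pow(O, 2))
Mul(Function('p')(Function('I')(-4, Mul(-3, Pow(3, -1)))), 309) = Mul(Mul(-5, Pow(0, 2)), 309) = Mul(Mul(-5, 0), 309) = Mul(0, 309) = 0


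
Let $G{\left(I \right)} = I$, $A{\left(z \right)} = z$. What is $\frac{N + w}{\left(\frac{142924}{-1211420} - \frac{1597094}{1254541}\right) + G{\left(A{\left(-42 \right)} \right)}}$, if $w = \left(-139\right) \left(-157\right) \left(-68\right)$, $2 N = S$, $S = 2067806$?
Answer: $\frac{170997983134637855}{16486162519151} \approx 10372.0$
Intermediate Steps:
$N = 1033903$ ($N = \frac{1}{2} \cdot 2067806 = 1033903$)
$w = -1483964$ ($w = 21823 \left(-68\right) = -1483964$)
$\frac{N + w}{\left(\frac{142924}{-1211420} - \frac{1597094}{1254541}\right) + G{\left(A{\left(-42 \right)} \right)}} = \frac{1033903 - 1483964}{\left(\frac{142924}{-1211420} - \frac{1597094}{1254541}\right) - 42} = - \frac{450061}{\left(142924 \left(- \frac{1}{1211420}\right) - \frac{1597094}{1254541}\right) - 42} = - \frac{450061}{\left(- \frac{35731}{302855} - \frac{1597094}{1254541}\right) - 42} = - \frac{450061}{- \frac{528513907841}{379944014555} - 42} = - \frac{450061}{- \frac{16486162519151}{379944014555}} = \left(-450061\right) \left(- \frac{379944014555}{16486162519151}\right) = \frac{170997983134637855}{16486162519151}$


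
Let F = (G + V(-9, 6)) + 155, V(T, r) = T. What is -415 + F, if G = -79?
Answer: -348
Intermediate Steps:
F = 67 (F = (-79 - 9) + 155 = -88 + 155 = 67)
-415 + F = -415 + 67 = -348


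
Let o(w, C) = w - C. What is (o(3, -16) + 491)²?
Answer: 260100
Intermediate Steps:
(o(3, -16) + 491)² = ((3 - 1*(-16)) + 491)² = ((3 + 16) + 491)² = (19 + 491)² = 510² = 260100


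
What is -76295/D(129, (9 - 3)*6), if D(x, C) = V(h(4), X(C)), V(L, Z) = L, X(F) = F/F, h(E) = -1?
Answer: 76295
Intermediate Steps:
X(F) = 1
D(x, C) = -1
-76295/D(129, (9 - 3)*6) = -76295/(-1) = -76295*(-1) = 76295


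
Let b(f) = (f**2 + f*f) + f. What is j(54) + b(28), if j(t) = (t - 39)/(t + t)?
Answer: 57461/36 ≈ 1596.1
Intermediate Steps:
j(t) = (-39 + t)/(2*t) (j(t) = (-39 + t)/((2*t)) = (-39 + t)*(1/(2*t)) = (-39 + t)/(2*t))
b(f) = f + 2*f**2 (b(f) = (f**2 + f**2) + f = 2*f**2 + f = f + 2*f**2)
j(54) + b(28) = (1/2)*(-39 + 54)/54 + 28*(1 + 2*28) = (1/2)*(1/54)*15 + 28*(1 + 56) = 5/36 + 28*57 = 5/36 + 1596 = 57461/36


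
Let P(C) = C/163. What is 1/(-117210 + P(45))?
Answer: -163/19105185 ≈ -8.5317e-6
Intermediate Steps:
P(C) = C/163 (P(C) = C*(1/163) = C/163)
1/(-117210 + P(45)) = 1/(-117210 + (1/163)*45) = 1/(-117210 + 45/163) = 1/(-19105185/163) = -163/19105185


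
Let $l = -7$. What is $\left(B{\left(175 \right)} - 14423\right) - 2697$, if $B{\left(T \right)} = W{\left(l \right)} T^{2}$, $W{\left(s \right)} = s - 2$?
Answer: $-292745$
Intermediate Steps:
$W{\left(s \right)} = -2 + s$
$B{\left(T \right)} = - 9 T^{2}$ ($B{\left(T \right)} = \left(-2 - 7\right) T^{2} = - 9 T^{2}$)
$\left(B{\left(175 \right)} - 14423\right) - 2697 = \left(- 9 \cdot 175^{2} - 14423\right) - 2697 = \left(\left(-9\right) 30625 - 14423\right) - 2697 = \left(-275625 - 14423\right) - 2697 = -290048 - 2697 = -292745$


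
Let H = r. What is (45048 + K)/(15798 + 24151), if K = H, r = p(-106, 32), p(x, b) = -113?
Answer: 44935/39949 ≈ 1.1248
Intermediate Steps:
r = -113
H = -113
K = -113
(45048 + K)/(15798 + 24151) = (45048 - 113)/(15798 + 24151) = 44935/39949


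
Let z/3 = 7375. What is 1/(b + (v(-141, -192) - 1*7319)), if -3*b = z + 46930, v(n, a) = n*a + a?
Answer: -3/10372 ≈ -0.00028924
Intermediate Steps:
v(n, a) = a + a*n (v(n, a) = a*n + a = a + a*n)
z = 22125 (z = 3*7375 = 22125)
b = -69055/3 (b = -(22125 + 46930)/3 = -⅓*69055 = -69055/3 ≈ -23018.)
1/(b + (v(-141, -192) - 1*7319)) = 1/(-69055/3 + (-192*(1 - 141) - 1*7319)) = 1/(-69055/3 + (-192*(-140) - 7319)) = 1/(-69055/3 + (26880 - 7319)) = 1/(-69055/3 + 19561) = 1/(-10372/3) = -3/10372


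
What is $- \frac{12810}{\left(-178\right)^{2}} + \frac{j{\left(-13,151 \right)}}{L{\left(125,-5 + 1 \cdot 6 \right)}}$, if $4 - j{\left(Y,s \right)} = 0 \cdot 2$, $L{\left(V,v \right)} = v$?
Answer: $\frac{56963}{15842} \approx 3.5957$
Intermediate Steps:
$j{\left(Y,s \right)} = 4$ ($j{\left(Y,s \right)} = 4 - 0 \cdot 2 = 4 - 0 = 4 + 0 = 4$)
$- \frac{12810}{\left(-178\right)^{2}} + \frac{j{\left(-13,151 \right)}}{L{\left(125,-5 + 1 \cdot 6 \right)}} = - \frac{12810}{\left(-178\right)^{2}} + \frac{4}{-5 + 1 \cdot 6} = - \frac{12810}{31684} + \frac{4}{-5 + 6} = \left(-12810\right) \frac{1}{31684} + \frac{4}{1} = - \frac{6405}{15842} + 4 \cdot 1 = - \frac{6405}{15842} + 4 = \frac{56963}{15842}$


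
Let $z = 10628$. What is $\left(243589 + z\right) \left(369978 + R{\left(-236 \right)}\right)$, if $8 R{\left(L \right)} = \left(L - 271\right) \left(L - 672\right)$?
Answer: $\frac{217366974765}{2} \approx 1.0868 \cdot 10^{11}$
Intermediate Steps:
$R{\left(L \right)} = \frac{\left(-672 + L\right) \left(-271 + L\right)}{8}$ ($R{\left(L \right)} = \frac{\left(L - 271\right) \left(L - 672\right)}{8} = \frac{\left(-271 + L\right) \left(-672 + L\right)}{8} = \frac{\left(-672 + L\right) \left(-271 + L\right)}{8}$)
$\left(243589 + z\right) \left(369978 + R{\left(-236 \right)}\right) = \left(243589 + 10628\right) \left(369978 + \left(22764 - - \frac{55637}{2} + \frac{\left(-236\right)^{2}}{8}\right)\right) = 254217 \left(369978 + \left(22764 + \frac{55637}{2} + \frac{1}{8} \cdot 55696\right)\right) = 254217 \left(369978 + \left(22764 + \frac{55637}{2} + 6962\right)\right) = 254217 \left(369978 + \frac{115089}{2}\right) = 254217 \cdot \frac{855045}{2} = \frac{217366974765}{2}$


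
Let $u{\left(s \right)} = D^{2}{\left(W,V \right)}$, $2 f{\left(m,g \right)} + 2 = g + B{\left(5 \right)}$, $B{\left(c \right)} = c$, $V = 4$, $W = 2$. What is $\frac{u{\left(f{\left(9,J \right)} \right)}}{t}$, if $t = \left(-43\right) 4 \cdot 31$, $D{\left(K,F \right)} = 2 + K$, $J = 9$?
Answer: $- \frac{4}{1333} \approx -0.0030008$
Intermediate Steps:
$f{\left(m,g \right)} = \frac{3}{2} + \frac{g}{2}$ ($f{\left(m,g \right)} = -1 + \frac{g + 5}{2} = -1 + \frac{5 + g}{2} = -1 + \left(\frac{5}{2} + \frac{g}{2}\right) = \frac{3}{2} + \frac{g}{2}$)
$u{\left(s \right)} = 16$ ($u{\left(s \right)} = \left(2 + 2\right)^{2} = 4^{2} = 16$)
$t = -5332$ ($t = \left(-172\right) 31 = -5332$)
$\frac{u{\left(f{\left(9,J \right)} \right)}}{t} = \frac{16}{-5332} = 16 \left(- \frac{1}{5332}\right) = - \frac{4}{1333}$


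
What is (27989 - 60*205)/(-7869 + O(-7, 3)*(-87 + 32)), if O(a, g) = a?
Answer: -15689/7484 ≈ -2.0963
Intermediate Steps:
(27989 - 60*205)/(-7869 + O(-7, 3)*(-87 + 32)) = (27989 - 60*205)/(-7869 - 7*(-87 + 32)) = (27989 - 12300)/(-7869 - 7*(-55)) = 15689/(-7869 + 385) = 15689/(-7484) = 15689*(-1/7484) = -15689/7484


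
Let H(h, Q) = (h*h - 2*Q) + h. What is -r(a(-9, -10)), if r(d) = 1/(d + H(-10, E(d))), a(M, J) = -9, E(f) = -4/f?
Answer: -9/721 ≈ -0.012483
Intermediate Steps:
H(h, Q) = h + h² - 2*Q (H(h, Q) = (h² - 2*Q) + h = h + h² - 2*Q)
r(d) = 1/(90 + d + 8/d) (r(d) = 1/(d + (-10 + (-10)² - (-8)/d)) = 1/(d + (-10 + 100 + 8/d)) = 1/(d + (90 + 8/d)) = 1/(90 + d + 8/d))
-r(a(-9, -10)) = -(-9)/(8 - 9*(90 - 9)) = -(-9)/(8 - 9*81) = -(-9)/(8 - 729) = -(-9)/(-721) = -(-9)*(-1)/721 = -1*9/721 = -9/721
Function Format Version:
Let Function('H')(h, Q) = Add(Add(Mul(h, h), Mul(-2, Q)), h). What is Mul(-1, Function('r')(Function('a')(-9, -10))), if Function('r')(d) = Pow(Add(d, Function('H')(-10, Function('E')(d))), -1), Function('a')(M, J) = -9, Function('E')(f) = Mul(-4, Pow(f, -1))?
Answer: Rational(-9, 721) ≈ -0.012483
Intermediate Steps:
Function('H')(h, Q) = Add(h, Pow(h, 2), Mul(-2, Q)) (Function('H')(h, Q) = Add(Add(Pow(h, 2), Mul(-2, Q)), h) = Add(h, Pow(h, 2), Mul(-2, Q)))
Function('r')(d) = Pow(Add(90, d, Mul(8, Pow(d, -1))), -1) (Function('r')(d) = Pow(Add(d, Add(-10, Pow(-10, 2), Mul(-2, Mul(-4, Pow(d, -1))))), -1) = Pow(Add(d, Add(-10, 100, Mul(8, Pow(d, -1)))), -1) = Pow(Add(d, Add(90, Mul(8, Pow(d, -1)))), -1) = Pow(Add(90, d, Mul(8, Pow(d, -1))), -1))
Mul(-1, Function('r')(Function('a')(-9, -10))) = Mul(-1, Mul(-9, Pow(Add(8, Mul(-9, Add(90, -9))), -1))) = Mul(-1, Mul(-9, Pow(Add(8, Mul(-9, 81)), -1))) = Mul(-1, Mul(-9, Pow(Add(8, -729), -1))) = Mul(-1, Mul(-9, Pow(-721, -1))) = Mul(-1, Mul(-9, Rational(-1, 721))) = Mul(-1, Rational(9, 721)) = Rational(-9, 721)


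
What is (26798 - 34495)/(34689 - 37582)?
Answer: 7697/2893 ≈ 2.6606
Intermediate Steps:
(26798 - 34495)/(34689 - 37582) = -7697/(-2893) = -7697*(-1/2893) = 7697/2893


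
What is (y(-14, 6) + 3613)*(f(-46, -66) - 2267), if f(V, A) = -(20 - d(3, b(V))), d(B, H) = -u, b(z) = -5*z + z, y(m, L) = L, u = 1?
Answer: -8280272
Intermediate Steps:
b(z) = -4*z
d(B, H) = -1 (d(B, H) = -1*1 = -1)
f(V, A) = -21 (f(V, A) = -(20 - 1*(-1)) = -(20 + 1) = -1*21 = -21)
(y(-14, 6) + 3613)*(f(-46, -66) - 2267) = (6 + 3613)*(-21 - 2267) = 3619*(-2288) = -8280272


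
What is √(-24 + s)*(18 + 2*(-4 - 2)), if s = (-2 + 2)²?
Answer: 12*I*√6 ≈ 29.394*I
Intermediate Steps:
s = 0 (s = 0² = 0)
√(-24 + s)*(18 + 2*(-4 - 2)) = √(-24 + 0)*(18 + 2*(-4 - 2)) = √(-24)*(18 + 2*(-6)) = (2*I*√6)*(18 - 12) = (2*I*√6)*6 = 12*I*√6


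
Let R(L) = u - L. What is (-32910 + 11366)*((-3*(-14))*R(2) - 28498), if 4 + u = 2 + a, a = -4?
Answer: 621199696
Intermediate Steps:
u = -6 (u = -4 + (2 - 4) = -4 - 2 = -6)
R(L) = -6 - L
(-32910 + 11366)*((-3*(-14))*R(2) - 28498) = (-32910 + 11366)*((-3*(-14))*(-6 - 1*2) - 28498) = -21544*(42*(-6 - 2) - 28498) = -21544*(42*(-8) - 28498) = -21544*(-336 - 28498) = -21544*(-28834) = 621199696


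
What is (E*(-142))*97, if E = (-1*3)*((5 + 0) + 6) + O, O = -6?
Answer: 537186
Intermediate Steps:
E = -39 (E = (-1*3)*((5 + 0) + 6) - 6 = -3*(5 + 6) - 6 = -3*11 - 6 = -33 - 6 = -39)
(E*(-142))*97 = -39*(-142)*97 = 5538*97 = 537186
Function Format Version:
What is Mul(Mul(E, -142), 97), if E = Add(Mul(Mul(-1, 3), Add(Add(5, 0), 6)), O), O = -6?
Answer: 537186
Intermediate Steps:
E = -39 (E = Add(Mul(Mul(-1, 3), Add(Add(5, 0), 6)), -6) = Add(Mul(-3, Add(5, 6)), -6) = Add(Mul(-3, 11), -6) = Add(-33, -6) = -39)
Mul(Mul(E, -142), 97) = Mul(Mul(-39, -142), 97) = Mul(5538, 97) = 537186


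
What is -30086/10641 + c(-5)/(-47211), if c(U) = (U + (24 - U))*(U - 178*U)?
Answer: -548801662/167457417 ≈ -3.2773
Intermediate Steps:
c(U) = -4248*U (c(U) = 24*(-177*U) = -4248*U)
-30086/10641 + c(-5)/(-47211) = -30086/10641 - 4248*(-5)/(-47211) = -30086*1/10641 + 21240*(-1/47211) = -30086/10641 - 7080/15737 = -548801662/167457417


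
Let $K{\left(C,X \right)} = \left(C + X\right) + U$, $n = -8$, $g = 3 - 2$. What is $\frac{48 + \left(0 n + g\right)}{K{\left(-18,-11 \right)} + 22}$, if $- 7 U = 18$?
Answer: $- \frac{343}{67} \approx -5.1194$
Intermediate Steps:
$U = - \frac{18}{7}$ ($U = \left(- \frac{1}{7}\right) 18 = - \frac{18}{7} \approx -2.5714$)
$g = 1$ ($g = 3 - 2 = 1$)
$K{\left(C,X \right)} = - \frac{18}{7} + C + X$ ($K{\left(C,X \right)} = \left(C + X\right) - \frac{18}{7} = - \frac{18}{7} + C + X$)
$\frac{48 + \left(0 n + g\right)}{K{\left(-18,-11 \right)} + 22} = \frac{48 + \left(0 \left(-8\right) + 1\right)}{\left(- \frac{18}{7} - 18 - 11\right) + 22} = \frac{48 + \left(0 + 1\right)}{- \frac{221}{7} + 22} = \frac{48 + 1}{- \frac{67}{7}} = 49 \left(- \frac{7}{67}\right) = - \frac{343}{67}$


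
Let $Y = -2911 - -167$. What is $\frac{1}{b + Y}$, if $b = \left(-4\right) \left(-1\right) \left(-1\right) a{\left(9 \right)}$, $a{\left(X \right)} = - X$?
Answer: $- \frac{1}{2708} \approx -0.00036928$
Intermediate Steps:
$b = 36$ ($b = \left(-4\right) \left(-1\right) \left(-1\right) \left(\left(-1\right) 9\right) = 4 \left(-1\right) \left(-9\right) = \left(-4\right) \left(-9\right) = 36$)
$Y = -2744$ ($Y = -2911 + 167 = -2744$)
$\frac{1}{b + Y} = \frac{1}{36 - 2744} = \frac{1}{-2708} = - \frac{1}{2708}$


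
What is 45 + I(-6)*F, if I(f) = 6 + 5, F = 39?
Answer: 474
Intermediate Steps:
I(f) = 11
45 + I(-6)*F = 45 + 11*39 = 45 + 429 = 474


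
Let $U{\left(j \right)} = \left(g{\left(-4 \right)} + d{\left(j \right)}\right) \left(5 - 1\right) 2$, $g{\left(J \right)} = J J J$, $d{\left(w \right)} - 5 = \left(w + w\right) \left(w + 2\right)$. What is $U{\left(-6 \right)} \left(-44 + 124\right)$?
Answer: $-7040$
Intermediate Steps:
$d{\left(w \right)} = 5 + 2 w \left(2 + w\right)$ ($d{\left(w \right)} = 5 + \left(w + w\right) \left(w + 2\right) = 5 + 2 w \left(2 + w\right)$)
$g{\left(J \right)} = J^{3}$ ($g{\left(J \right)} = J^{2} J = J^{3}$)
$U{\left(j \right)} = -472 + 16 j^{2} + 32 j$ ($U{\left(j \right)} = \left(\left(-4\right)^{3} + \left(5 + 2 j^{2} + 4 j\right)\right) \left(5 - 1\right) 2 = \left(-64 + \left(5 + 2 j^{2} + 4 j\right)\right) 4 \cdot 2 = \left(-59 + 2 j^{2} + 4 j\right) 8 = -472 + 16 j^{2} + 32 j$)
$U{\left(-6 \right)} \left(-44 + 124\right) = \left(-472 + 16 \left(-6\right)^{2} + 32 \left(-6\right)\right) \left(-44 + 124\right) = \left(-472 + 16 \cdot 36 - 192\right) 80 = \left(-472 + 576 - 192\right) 80 = \left(-88\right) 80 = -7040$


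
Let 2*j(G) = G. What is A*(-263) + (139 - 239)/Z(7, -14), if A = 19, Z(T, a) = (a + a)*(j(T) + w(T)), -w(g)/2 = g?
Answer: -734609/147 ≈ -4997.3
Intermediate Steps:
w(g) = -2*g
j(G) = G/2
Z(T, a) = -3*T*a (Z(T, a) = (a + a)*(T/2 - 2*T) = (2*a)*(-3*T/2) = -3*T*a)
A*(-263) + (139 - 239)/Z(7, -14) = 19*(-263) + (139 - 239)/((-3*7*(-14))) = -4997 - 100/294 = -4997 - 100*1/294 = -4997 - 50/147 = -734609/147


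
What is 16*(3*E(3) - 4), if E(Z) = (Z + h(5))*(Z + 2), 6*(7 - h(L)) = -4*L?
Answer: 3136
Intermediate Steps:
h(L) = 7 + 2*L/3 (h(L) = 7 - (-2)*L/3 = 7 + 2*L/3)
E(Z) = (2 + Z)*(31/3 + Z) (E(Z) = (Z + (7 + (⅔)*5))*(Z + 2) = (Z + (7 + 10/3))*(2 + Z) = (Z + 31/3)*(2 + Z) = (31/3 + Z)*(2 + Z) = (2 + Z)*(31/3 + Z))
16*(3*E(3) - 4) = 16*(3*(62/3 + 3² + (37/3)*3) - 4) = 16*(3*(62/3 + 9 + 37) - 4) = 16*(3*(200/3) - 4) = 16*(200 - 4) = 16*196 = 3136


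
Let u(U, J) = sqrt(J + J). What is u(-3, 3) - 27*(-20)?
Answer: 540 + sqrt(6) ≈ 542.45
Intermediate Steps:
u(U, J) = sqrt(2)*sqrt(J) (u(U, J) = sqrt(2*J) = sqrt(2)*sqrt(J))
u(-3, 3) - 27*(-20) = sqrt(2)*sqrt(3) - 27*(-20) = sqrt(6) + 540 = 540 + sqrt(6)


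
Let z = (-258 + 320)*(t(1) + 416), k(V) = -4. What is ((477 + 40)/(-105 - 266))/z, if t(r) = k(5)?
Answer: -517/9476824 ≈ -5.4554e-5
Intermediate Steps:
t(r) = -4
z = 25544 (z = (-258 + 320)*(-4 + 416) = 62*412 = 25544)
((477 + 40)/(-105 - 266))/z = ((477 + 40)/(-105 - 266))/25544 = (517/(-371))*(1/25544) = (517*(-1/371))*(1/25544) = -517/371*1/25544 = -517/9476824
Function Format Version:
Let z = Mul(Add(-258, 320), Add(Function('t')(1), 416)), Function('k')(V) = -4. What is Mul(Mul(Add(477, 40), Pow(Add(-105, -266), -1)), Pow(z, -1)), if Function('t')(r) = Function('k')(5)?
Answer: Rational(-517, 9476824) ≈ -5.4554e-5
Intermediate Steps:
Function('t')(r) = -4
z = 25544 (z = Mul(Add(-258, 320), Add(-4, 416)) = Mul(62, 412) = 25544)
Mul(Mul(Add(477, 40), Pow(Add(-105, -266), -1)), Pow(z, -1)) = Mul(Mul(Add(477, 40), Pow(Add(-105, -266), -1)), Pow(25544, -1)) = Mul(Mul(517, Pow(-371, -1)), Rational(1, 25544)) = Mul(Mul(517, Rational(-1, 371)), Rational(1, 25544)) = Mul(Rational(-517, 371), Rational(1, 25544)) = Rational(-517, 9476824)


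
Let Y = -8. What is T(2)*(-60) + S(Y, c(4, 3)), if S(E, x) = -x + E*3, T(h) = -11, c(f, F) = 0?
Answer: 636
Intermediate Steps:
S(E, x) = -x + 3*E
T(2)*(-60) + S(Y, c(4, 3)) = -11*(-60) + (-1*0 + 3*(-8)) = 660 + (0 - 24) = 660 - 24 = 636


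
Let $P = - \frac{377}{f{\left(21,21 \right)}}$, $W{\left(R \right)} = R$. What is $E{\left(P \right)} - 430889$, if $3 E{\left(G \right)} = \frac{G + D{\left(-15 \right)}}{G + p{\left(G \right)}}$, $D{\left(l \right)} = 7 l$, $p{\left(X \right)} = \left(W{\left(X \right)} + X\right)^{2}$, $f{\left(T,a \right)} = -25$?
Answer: $- \frac{747085314847}{1733823} \approx -4.3089 \cdot 10^{5}$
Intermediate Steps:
$p{\left(X \right)} = 4 X^{2}$ ($p{\left(X \right)} = \left(X + X\right)^{2} = \left(2 X\right)^{2} = 4 X^{2}$)
$P = \frac{377}{25}$ ($P = - \frac{377}{-25} = \left(-377\right) \left(- \frac{1}{25}\right) = \frac{377}{25} \approx 15.08$)
$E{\left(G \right)} = \frac{-105 + G}{3 \left(G + 4 G^{2}\right)}$ ($E{\left(G \right)} = \frac{\left(G + 7 \left(-15\right)\right) \frac{1}{G + 4 G^{2}}}{3} = \frac{\left(G - 105\right) \frac{1}{G + 4 G^{2}}}{3} = \frac{\left(-105 + G\right) \frac{1}{G + 4 G^{2}}}{3} = \frac{\frac{1}{G + 4 G^{2}} \left(-105 + G\right)}{3} = \frac{-105 + G}{3 \left(G + 4 G^{2}\right)}$)
$E{\left(P \right)} - 430889 = \frac{-105 + \frac{377}{25}}{3 \cdot \frac{377}{25} \left(1 + 4 \cdot \frac{377}{25}\right)} - 430889 = \frac{1}{3} \cdot \frac{25}{377} \frac{1}{1 + \frac{1508}{25}} \left(- \frac{2248}{25}\right) - 430889 = \frac{1}{3} \cdot \frac{25}{377} \frac{1}{\frac{1533}{25}} \left(- \frac{2248}{25}\right) - 430889 = \frac{1}{3} \cdot \frac{25}{377} \cdot \frac{25}{1533} \left(- \frac{2248}{25}\right) - 430889 = - \frac{56200}{1733823} - 430889 = - \frac{747085314847}{1733823}$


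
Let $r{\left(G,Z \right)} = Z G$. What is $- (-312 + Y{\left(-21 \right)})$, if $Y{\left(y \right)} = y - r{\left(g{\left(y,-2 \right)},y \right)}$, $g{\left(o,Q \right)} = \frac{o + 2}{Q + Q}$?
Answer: $\frac{933}{4} \approx 233.25$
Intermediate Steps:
$g{\left(o,Q \right)} = \frac{2 + o}{2 Q}$
$r{\left(G,Z \right)} = G Z$
$Y{\left(y \right)} = y - y \left(- \frac{1}{2} - \frac{y}{4}\right)$ ($Y{\left(y \right)} = y - \frac{2 + y}{2 \left(-2\right)} y = y - \frac{1}{2} \left(- \frac{1}{2}\right) \left(2 + y\right) y = y - \left(- \frac{1}{2} - \frac{y}{4}\right) y = y - y \left(- \frac{1}{2} - \frac{y}{4}\right)$)
$- (-312 + Y{\left(-21 \right)}) = - (-312 + \frac{1}{4} \left(-21\right) \left(6 - 21\right)) = - (-312 + \frac{1}{4} \left(-21\right) \left(-15\right)) = - (-312 + \frac{315}{4}) = \left(-1\right) \left(- \frac{933}{4}\right) = \frac{933}{4}$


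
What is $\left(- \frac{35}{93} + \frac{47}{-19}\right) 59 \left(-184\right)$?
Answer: $\frac{54670816}{1767} \approx 30940.0$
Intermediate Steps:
$\left(- \frac{35}{93} + \frac{47}{-19}\right) 59 \left(-184\right) = \left(\left(-35\right) \frac{1}{93} + 47 \left(- \frac{1}{19}\right)\right) 59 \left(-184\right) = \left(- \frac{35}{93} - \frac{47}{19}\right) 59 \left(-184\right) = \left(- \frac{5036}{1767}\right) 59 \left(-184\right) = \left(- \frac{297124}{1767}\right) \left(-184\right) = \frac{54670816}{1767}$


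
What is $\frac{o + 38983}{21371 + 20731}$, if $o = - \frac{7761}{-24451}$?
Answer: $\frac{476590547}{514718001} \approx 0.92593$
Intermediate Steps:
$o = \frac{7761}{24451}$ ($o = \left(-7761\right) \left(- \frac{1}{24451}\right) = \frac{7761}{24451} \approx 0.31741$)
$\frac{o + 38983}{21371 + 20731} = \frac{\frac{7761}{24451} + 38983}{21371 + 20731} = \frac{953181094}{24451 \cdot 42102} = \frac{953181094}{24451} \cdot \frac{1}{42102} = \frac{476590547}{514718001}$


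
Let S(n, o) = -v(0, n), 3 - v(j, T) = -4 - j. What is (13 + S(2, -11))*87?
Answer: 522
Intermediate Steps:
v(j, T) = 7 + j (v(j, T) = 3 - (-4 - j) = 3 + (4 + j) = 7 + j)
S(n, o) = -7 (S(n, o) = -(7 + 0) = -1*7 = -7)
(13 + S(2, -11))*87 = (13 - 7)*87 = 6*87 = 522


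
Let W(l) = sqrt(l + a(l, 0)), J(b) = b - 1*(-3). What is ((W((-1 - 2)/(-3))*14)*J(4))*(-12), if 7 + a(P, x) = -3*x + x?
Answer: -1176*I*sqrt(6) ≈ -2880.6*I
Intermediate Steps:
a(P, x) = -7 - 2*x (a(P, x) = -7 + (-3*x + x) = -7 - 2*x)
J(b) = 3 + b (J(b) = b + 3 = 3 + b)
W(l) = sqrt(-7 + l) (W(l) = sqrt(l + (-7 - 2*0)) = sqrt(l + (-7 + 0)) = sqrt(l - 7) = sqrt(-7 + l))
((W((-1 - 2)/(-3))*14)*J(4))*(-12) = ((sqrt(-7 + (-1 - 2)/(-3))*14)*(3 + 4))*(-12) = ((sqrt(-7 - 3*(-1/3))*14)*7)*(-12) = ((sqrt(-7 + 1)*14)*7)*(-12) = ((sqrt(-6)*14)*7)*(-12) = (((I*sqrt(6))*14)*7)*(-12) = ((14*I*sqrt(6))*7)*(-12) = (98*I*sqrt(6))*(-12) = -1176*I*sqrt(6)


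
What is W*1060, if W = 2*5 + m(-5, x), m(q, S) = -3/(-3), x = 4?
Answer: 11660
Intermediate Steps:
m(q, S) = 1 (m(q, S) = -3*(-⅓) = 1)
W = 11 (W = 2*5 + 1 = 10 + 1 = 11)
W*1060 = 11*1060 = 11660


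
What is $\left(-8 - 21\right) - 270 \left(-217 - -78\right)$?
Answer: $37501$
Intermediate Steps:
$\left(-8 - 21\right) - 270 \left(-217 - -78\right) = -29 - 270 \left(-217 + 78\right) = -29 - -37530 = -29 + 37530 = 37501$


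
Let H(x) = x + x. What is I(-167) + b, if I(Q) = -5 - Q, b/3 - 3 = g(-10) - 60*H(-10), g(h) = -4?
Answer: 3759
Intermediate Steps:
H(x) = 2*x
b = 3597 (b = 9 + 3*(-4 - 120*(-10)) = 9 + 3*(-4 - 60*(-20)) = 9 + 3*(-4 + 1200) = 9 + 3*1196 = 9 + 3588 = 3597)
I(-167) + b = (-5 - 1*(-167)) + 3597 = (-5 + 167) + 3597 = 162 + 3597 = 3759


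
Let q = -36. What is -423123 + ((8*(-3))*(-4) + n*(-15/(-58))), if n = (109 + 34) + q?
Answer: -24533961/58 ≈ -4.2300e+5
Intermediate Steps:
n = 107 (n = (109 + 34) - 36 = 143 - 36 = 107)
-423123 + ((8*(-3))*(-4) + n*(-15/(-58))) = -423123 + ((8*(-3))*(-4) + 107*(-15/(-58))) = -423123 + (-24*(-4) + 107*(-15*(-1/58))) = -423123 + (96 + 107*(15/58)) = -423123 + (96 + 1605/58) = -423123 + 7173/58 = -24533961/58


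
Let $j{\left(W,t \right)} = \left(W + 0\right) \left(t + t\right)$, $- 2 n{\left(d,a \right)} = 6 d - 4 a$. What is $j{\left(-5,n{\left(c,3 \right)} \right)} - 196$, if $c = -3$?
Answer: $-346$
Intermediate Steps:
$n{\left(d,a \right)} = - 3 d + 2 a$ ($n{\left(d,a \right)} = - \frac{6 d - 4 a}{2} = - \frac{- 4 a + 6 d}{2} = - 3 d + 2 a$)
$j{\left(W,t \right)} = 2 W t$ ($j{\left(W,t \right)} = W 2 t = 2 W t$)
$j{\left(-5,n{\left(c,3 \right)} \right)} - 196 = 2 \left(-5\right) \left(\left(-3\right) \left(-3\right) + 2 \cdot 3\right) - 196 = 2 \left(-5\right) \left(9 + 6\right) - 196 = 2 \left(-5\right) 15 - 196 = -150 - 196 = -346$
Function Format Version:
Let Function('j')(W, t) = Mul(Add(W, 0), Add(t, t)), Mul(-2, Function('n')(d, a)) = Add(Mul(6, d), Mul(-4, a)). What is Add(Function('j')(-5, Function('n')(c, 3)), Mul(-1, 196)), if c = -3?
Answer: -346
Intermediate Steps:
Function('n')(d, a) = Add(Mul(-3, d), Mul(2, a)) (Function('n')(d, a) = Mul(Rational(-1, 2), Add(Mul(6, d), Mul(-4, a))) = Mul(Rational(-1, 2), Add(Mul(-4, a), Mul(6, d))) = Add(Mul(-3, d), Mul(2, a)))
Function('j')(W, t) = Mul(2, W, t) (Function('j')(W, t) = Mul(W, Mul(2, t)) = Mul(2, W, t))
Add(Function('j')(-5, Function('n')(c, 3)), Mul(-1, 196)) = Add(Mul(2, -5, Add(Mul(-3, -3), Mul(2, 3))), Mul(-1, 196)) = Add(Mul(2, -5, Add(9, 6)), -196) = Add(Mul(2, -5, 15), -196) = Add(-150, -196) = -346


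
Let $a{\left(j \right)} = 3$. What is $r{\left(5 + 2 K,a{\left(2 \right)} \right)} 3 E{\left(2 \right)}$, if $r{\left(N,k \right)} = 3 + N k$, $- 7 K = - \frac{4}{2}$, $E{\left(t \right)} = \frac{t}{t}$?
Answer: $\frac{414}{7} \approx 59.143$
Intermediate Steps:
$E{\left(t \right)} = 1$
$K = \frac{2}{7}$ ($K = - \frac{\left(-4\right) \frac{1}{2}}{7} = \left(- \frac{1}{7}\right) \left(-2\right) = \frac{2}{7} \approx 0.28571$)
$r{\left(5 + 2 K,a{\left(2 \right)} \right)} 3 E{\left(2 \right)} = \left(3 + \left(5 + 2 \cdot \frac{2}{7}\right) 3\right) 3 \cdot 1 = \left(3 + \left(5 + \frac{4}{7}\right) 3\right) 3 \cdot 1 = \left(3 + \frac{39}{7} \cdot 3\right) 3 \cdot 1 = \left(3 + \frac{117}{7}\right) 3 \cdot 1 = \frac{138}{7} \cdot 3 \cdot 1 = \frac{414}{7} \cdot 1 = \frac{414}{7}$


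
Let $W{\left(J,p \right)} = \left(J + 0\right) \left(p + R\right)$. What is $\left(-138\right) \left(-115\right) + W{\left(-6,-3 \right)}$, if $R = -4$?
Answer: $15912$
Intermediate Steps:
$W{\left(J,p \right)} = J \left(-4 + p\right)$ ($W{\left(J,p \right)} = \left(J + 0\right) \left(p - 4\right) = J \left(-4 + p\right)$)
$\left(-138\right) \left(-115\right) + W{\left(-6,-3 \right)} = \left(-138\right) \left(-115\right) - 6 \left(-4 - 3\right) = 15870 - -42 = 15870 + 42 = 15912$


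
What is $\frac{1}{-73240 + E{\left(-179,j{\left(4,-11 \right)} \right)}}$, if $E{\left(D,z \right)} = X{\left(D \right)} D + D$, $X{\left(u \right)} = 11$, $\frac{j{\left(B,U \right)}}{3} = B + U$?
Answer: $- \frac{1}{75388} \approx -1.3265 \cdot 10^{-5}$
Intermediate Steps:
$j{\left(B,U \right)} = 3 B + 3 U$ ($j{\left(B,U \right)} = 3 \left(B + U\right) = 3 B + 3 U$)
$E{\left(D,z \right)} = 12 D$ ($E{\left(D,z \right)} = 11 D + D = 12 D$)
$\frac{1}{-73240 + E{\left(-179,j{\left(4,-11 \right)} \right)}} = \frac{1}{-73240 + 12 \left(-179\right)} = \frac{1}{-73240 - 2148} = \frac{1}{-75388} = - \frac{1}{75388}$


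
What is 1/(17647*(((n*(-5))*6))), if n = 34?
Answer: -1/17999940 ≈ -5.5556e-8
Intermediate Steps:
1/(17647*(((n*(-5))*6))) = 1/(17647*(((34*(-5))*6))) = 1/(17647*((-170*6))) = (1/17647)/(-1020) = (1/17647)*(-1/1020) = -1/17999940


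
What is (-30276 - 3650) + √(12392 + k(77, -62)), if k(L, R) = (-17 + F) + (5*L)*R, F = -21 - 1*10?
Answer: -33926 + I*√11526 ≈ -33926.0 + 107.36*I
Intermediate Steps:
F = -31 (F = -21 - 10 = -31)
k(L, R) = -48 + 5*L*R (k(L, R) = (-17 - 31) + (5*L)*R = -48 + 5*L*R)
(-30276 - 3650) + √(12392 + k(77, -62)) = (-30276 - 3650) + √(12392 + (-48 + 5*77*(-62))) = -33926 + √(12392 + (-48 - 23870)) = -33926 + √(12392 - 23918) = -33926 + √(-11526) = -33926 + I*√11526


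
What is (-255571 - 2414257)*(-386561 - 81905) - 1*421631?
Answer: 1250723222217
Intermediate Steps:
(-255571 - 2414257)*(-386561 - 81905) - 1*421631 = -2669828*(-468466) - 421631 = 1250723643848 - 421631 = 1250723222217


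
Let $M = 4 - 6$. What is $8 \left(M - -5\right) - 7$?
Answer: $17$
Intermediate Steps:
$M = -2$ ($M = 4 - 6 = -2$)
$8 \left(M - -5\right) - 7 = 8 \left(-2 - -5\right) - 7 = 8 \left(-2 + 5\right) - 7 = 8 \cdot 3 - 7 = 24 - 7 = 17$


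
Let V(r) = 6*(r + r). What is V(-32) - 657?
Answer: -1041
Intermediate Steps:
V(r) = 12*r (V(r) = 6*(2*r) = 12*r)
V(-32) - 657 = 12*(-32) - 657 = -384 - 657 = -1041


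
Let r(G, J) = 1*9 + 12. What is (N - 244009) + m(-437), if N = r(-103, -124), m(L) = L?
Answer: -244425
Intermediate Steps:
r(G, J) = 21 (r(G, J) = 9 + 12 = 21)
N = 21
(N - 244009) + m(-437) = (21 - 244009) - 437 = -243988 - 437 = -244425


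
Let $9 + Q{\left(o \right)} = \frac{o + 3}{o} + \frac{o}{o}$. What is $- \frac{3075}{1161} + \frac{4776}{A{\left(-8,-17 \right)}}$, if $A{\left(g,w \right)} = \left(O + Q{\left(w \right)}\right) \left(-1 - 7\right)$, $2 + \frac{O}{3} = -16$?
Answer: $\frac{2861663}{402480} \approx 7.1101$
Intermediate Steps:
$O = -54$ ($O = -6 + 3 \left(-16\right) = -6 - 48 = -54$)
$Q{\left(o \right)} = -8 + \frac{3 + o}{o}$ ($Q{\left(o \right)} = -9 + \left(\frac{o + 3}{o} + \frac{o}{o}\right) = -9 + \left(\frac{3 + o}{o} + 1\right) = -9 + \left(1 + \frac{3 + o}{o}\right) = -8 + \frac{3 + o}{o}$)
$A{\left(g,w \right)} = 488 - \frac{24}{w}$ ($A{\left(g,w \right)} = \left(-54 - \left(7 - \frac{3}{w}\right)\right) \left(-1 - 7\right) = \left(-61 + \frac{3}{w}\right) \left(-8\right) = 488 - \frac{24}{w}$)
$- \frac{3075}{1161} + \frac{4776}{A{\left(-8,-17 \right)}} = - \frac{3075}{1161} + \frac{4776}{488 - \frac{24}{-17}} = \left(-3075\right) \frac{1}{1161} + \frac{4776}{488 - - \frac{24}{17}} = - \frac{1025}{387} + \frac{4776}{488 + \frac{24}{17}} = - \frac{1025}{387} + \frac{4776}{\frac{8320}{17}} = - \frac{1025}{387} + 4776 \cdot \frac{17}{8320} = - \frac{1025}{387} + \frac{10149}{1040} = \frac{2861663}{402480}$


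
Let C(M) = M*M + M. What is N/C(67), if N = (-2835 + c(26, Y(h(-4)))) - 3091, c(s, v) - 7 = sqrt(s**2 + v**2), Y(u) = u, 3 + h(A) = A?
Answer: -5919/4556 + 5*sqrt(29)/4556 ≈ -1.2933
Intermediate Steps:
h(A) = -3 + A
c(s, v) = 7 + sqrt(s**2 + v**2)
N = -5919 + 5*sqrt(29) (N = (-2835 + (7 + sqrt(26**2 + (-3 - 4)**2))) - 3091 = (-2835 + (7 + sqrt(676 + (-7)**2))) - 3091 = (-2835 + (7 + sqrt(676 + 49))) - 3091 = (-2835 + (7 + sqrt(725))) - 3091 = (-2835 + (7 + 5*sqrt(29))) - 3091 = (-2828 + 5*sqrt(29)) - 3091 = -5919 + 5*sqrt(29) ≈ -5892.1)
C(M) = M + M**2 (C(M) = M**2 + M = M + M**2)
N/C(67) = (-5919 + 5*sqrt(29))/((67*(1 + 67))) = (-5919 + 5*sqrt(29))/((67*68)) = (-5919 + 5*sqrt(29))/4556 = (-5919 + 5*sqrt(29))*(1/4556) = -5919/4556 + 5*sqrt(29)/4556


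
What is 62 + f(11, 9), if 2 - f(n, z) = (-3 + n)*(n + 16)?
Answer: -152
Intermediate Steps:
f(n, z) = 2 - (-3 + n)*(16 + n) (f(n, z) = 2 - (-3 + n)*(n + 16) = 2 - (-3 + n)*(16 + n))
62 + f(11, 9) = 62 + (50 - 1*11² - 13*11) = 62 + (50 - 1*121 - 143) = 62 + (50 - 121 - 143) = 62 - 214 = -152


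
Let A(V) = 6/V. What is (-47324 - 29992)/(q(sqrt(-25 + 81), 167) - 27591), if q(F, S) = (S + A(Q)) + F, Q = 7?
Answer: 25973034486/9212351675 + 1894242*sqrt(14)/9212351675 ≈ 2.8201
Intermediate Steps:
q(F, S) = 6/7 + F + S (q(F, S) = (S + 6/7) + F = (6/7 + S) + F = 6/7 + F + S)
(-47324 - 29992)/(q(sqrt(-25 + 81), 167) - 27591) = (-47324 - 29992)/((6/7 + sqrt(-25 + 81) + 167) - 27591) = -77316/((6/7 + sqrt(56) + 167) - 27591) = -77316/((6/7 + 2*sqrt(14) + 167) - 27591) = -77316/((1175/7 + 2*sqrt(14)) - 27591) = -77316/(-191962/7 + 2*sqrt(14))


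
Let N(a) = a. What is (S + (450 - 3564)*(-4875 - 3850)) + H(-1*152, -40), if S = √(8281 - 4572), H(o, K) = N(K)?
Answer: 27169610 + √3709 ≈ 2.7170e+7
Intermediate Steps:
H(o, K) = K
S = √3709 ≈ 60.902
(S + (450 - 3564)*(-4875 - 3850)) + H(-1*152, -40) = (√3709 + (450 - 3564)*(-4875 - 3850)) - 40 = (√3709 - 3114*(-8725)) - 40 = (√3709 + 27169650) - 40 = (27169650 + √3709) - 40 = 27169610 + √3709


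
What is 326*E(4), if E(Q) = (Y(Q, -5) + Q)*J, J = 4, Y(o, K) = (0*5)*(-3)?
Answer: 5216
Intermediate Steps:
Y(o, K) = 0 (Y(o, K) = 0*(-3) = 0)
E(Q) = 4*Q (E(Q) = (0 + Q)*4 = Q*4 = 4*Q)
326*E(4) = 326*(4*4) = 326*16 = 5216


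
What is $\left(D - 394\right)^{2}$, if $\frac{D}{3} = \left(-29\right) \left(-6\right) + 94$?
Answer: $168100$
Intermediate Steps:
$D = 804$ ($D = 3 \left(\left(-29\right) \left(-6\right) + 94\right) = 3 \left(174 + 94\right) = 3 \cdot 268 = 804$)
$\left(D - 394\right)^{2} = \left(804 - 394\right)^{2} = 410^{2} = 168100$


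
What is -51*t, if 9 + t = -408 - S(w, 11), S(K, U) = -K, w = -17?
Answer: 22134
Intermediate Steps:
t = -434 (t = -9 + (-408 - (-1)*(-17)) = -9 + (-408 - 1*17) = -9 + (-408 - 17) = -9 - 425 = -434)
-51*t = -51*(-434) = 22134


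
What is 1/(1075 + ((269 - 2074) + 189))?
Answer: -1/541 ≈ -0.0018484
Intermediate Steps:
1/(1075 + ((269 - 2074) + 189)) = 1/(1075 + (-1805 + 189)) = 1/(1075 - 1616) = 1/(-541) = -1/541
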